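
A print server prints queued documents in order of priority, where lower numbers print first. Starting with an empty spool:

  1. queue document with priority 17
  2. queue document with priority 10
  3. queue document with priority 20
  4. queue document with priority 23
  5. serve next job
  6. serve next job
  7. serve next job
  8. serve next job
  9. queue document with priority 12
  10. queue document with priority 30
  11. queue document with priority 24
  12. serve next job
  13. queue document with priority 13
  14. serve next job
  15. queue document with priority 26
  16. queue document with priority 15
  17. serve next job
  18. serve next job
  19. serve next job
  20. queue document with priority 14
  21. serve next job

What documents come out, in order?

insert 17 → {17}
insert 10 → {10, 17}
insert 20 → {10, 17, 20}
insert 23 → {10, 17, 20, 23}
serve next job → 10; now {17, 20, 23}
serve next job → 17; now {20, 23}
serve next job → 20; now {23}
serve next job → 23; now {}
insert 12 → {12}
insert 30 → {12, 30}
insert 24 → {12, 24, 30}
serve next job → 12; now {24, 30}
insert 13 → {13, 24, 30}
serve next job → 13; now {24, 30}
insert 26 → {24, 26, 30}
insert 15 → {15, 24, 26, 30}
serve next job → 15; now {24, 26, 30}
serve next job → 24; now {26, 30}
serve next job → 26; now {30}
insert 14 → {14, 30}
serve next job → 14; now {30}

[10, 17, 20, 23, 12, 13, 15, 24, 26, 14]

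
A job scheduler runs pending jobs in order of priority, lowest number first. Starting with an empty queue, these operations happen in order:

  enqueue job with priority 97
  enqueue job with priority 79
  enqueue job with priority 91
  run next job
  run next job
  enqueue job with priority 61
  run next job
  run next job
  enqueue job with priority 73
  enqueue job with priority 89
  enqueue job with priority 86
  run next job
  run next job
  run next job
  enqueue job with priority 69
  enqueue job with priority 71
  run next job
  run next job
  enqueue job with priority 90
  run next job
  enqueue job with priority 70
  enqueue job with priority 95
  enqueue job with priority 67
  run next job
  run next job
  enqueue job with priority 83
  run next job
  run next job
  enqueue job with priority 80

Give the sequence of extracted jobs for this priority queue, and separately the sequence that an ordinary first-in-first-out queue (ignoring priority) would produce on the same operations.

priority queue: 79, 91, 61, 97, 73, 86, 89, 69, 71, 90, 67, 70, 83, 95; FIFO queue: 97, 79, 91, 61, 73, 89, 86, 69, 71, 90, 70, 95, 67, 83

insert 97 → {97}
insert 79 → {79, 97}
insert 91 → {79, 91, 97}
run next job → 79; now {91, 97}
run next job → 91; now {97}
insert 61 → {61, 97}
run next job → 61; now {97}
run next job → 97; now {}
insert 73 → {73}
insert 89 → {73, 89}
insert 86 → {73, 86, 89}
run next job → 73; now {86, 89}
run next job → 86; now {89}
run next job → 89; now {}
insert 69 → {69}
insert 71 → {69, 71}
run next job → 69; now {71}
run next job → 71; now {}
insert 90 → {90}
run next job → 90; now {}
insert 70 → {70}
insert 95 → {70, 95}
insert 67 → {67, 70, 95}
run next job → 67; now {70, 95}
run next job → 70; now {95}
insert 83 → {83, 95}
run next job → 83; now {95}
run next job → 95; now {}
insert 80 → {80}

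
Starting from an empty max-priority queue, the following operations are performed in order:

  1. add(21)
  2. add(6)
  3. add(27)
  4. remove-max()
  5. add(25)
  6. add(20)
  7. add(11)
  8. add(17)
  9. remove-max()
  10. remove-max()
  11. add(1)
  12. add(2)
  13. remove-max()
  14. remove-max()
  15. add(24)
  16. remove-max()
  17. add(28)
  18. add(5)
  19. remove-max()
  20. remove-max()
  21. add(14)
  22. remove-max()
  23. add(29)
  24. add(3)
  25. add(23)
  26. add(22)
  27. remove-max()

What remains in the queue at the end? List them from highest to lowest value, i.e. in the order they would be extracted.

insert 21 → {21}
insert 6 → {21, 6}
insert 27 → {27, 21, 6}
remove-max → 27; now {21, 6}
insert 25 → {25, 21, 6}
insert 20 → {25, 21, 20, 6}
insert 11 → {25, 21, 20, 11, 6}
insert 17 → {25, 21, 20, 17, 11, 6}
remove-max → 25; now {21, 20, 17, 11, 6}
remove-max → 21; now {20, 17, 11, 6}
insert 1 → {20, 17, 11, 6, 1}
insert 2 → {20, 17, 11, 6, 2, 1}
remove-max → 20; now {17, 11, 6, 2, 1}
remove-max → 17; now {11, 6, 2, 1}
insert 24 → {24, 11, 6, 2, 1}
remove-max → 24; now {11, 6, 2, 1}
insert 28 → {28, 11, 6, 2, 1}
insert 5 → {28, 11, 6, 5, 2, 1}
remove-max → 28; now {11, 6, 5, 2, 1}
remove-max → 11; now {6, 5, 2, 1}
insert 14 → {14, 6, 5, 2, 1}
remove-max → 14; now {6, 5, 2, 1}
insert 29 → {29, 6, 5, 2, 1}
insert 3 → {29, 6, 5, 3, 2, 1}
insert 23 → {29, 23, 6, 5, 3, 2, 1}
insert 22 → {29, 23, 22, 6, 5, 3, 2, 1}
remove-max → 29; now {23, 22, 6, 5, 3, 2, 1}

23 → 22 → 6 → 5 → 3 → 2 → 1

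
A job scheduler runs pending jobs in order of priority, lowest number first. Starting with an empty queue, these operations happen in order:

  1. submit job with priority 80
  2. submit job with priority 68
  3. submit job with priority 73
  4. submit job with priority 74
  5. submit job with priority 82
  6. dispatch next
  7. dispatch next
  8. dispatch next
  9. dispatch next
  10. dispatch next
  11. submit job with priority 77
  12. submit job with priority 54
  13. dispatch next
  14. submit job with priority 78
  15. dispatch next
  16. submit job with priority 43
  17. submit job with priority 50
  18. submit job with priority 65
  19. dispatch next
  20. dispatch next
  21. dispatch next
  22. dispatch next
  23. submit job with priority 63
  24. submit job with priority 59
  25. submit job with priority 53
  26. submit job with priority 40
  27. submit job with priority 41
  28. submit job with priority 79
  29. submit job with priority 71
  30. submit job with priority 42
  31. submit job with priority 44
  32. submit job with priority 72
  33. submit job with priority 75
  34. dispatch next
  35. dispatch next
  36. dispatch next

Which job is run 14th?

42

insert 80 → {80}
insert 68 → {68, 80}
insert 73 → {68, 73, 80}
insert 74 → {68, 73, 74, 80}
insert 82 → {68, 73, 74, 80, 82}
dispatch next → 68; now {73, 74, 80, 82}
dispatch next → 73; now {74, 80, 82}
dispatch next → 74; now {80, 82}
dispatch next → 80; now {82}
dispatch next → 82; now {}
insert 77 → {77}
insert 54 → {54, 77}
dispatch next → 54; now {77}
insert 78 → {77, 78}
dispatch next → 77; now {78}
insert 43 → {43, 78}
insert 50 → {43, 50, 78}
insert 65 → {43, 50, 65, 78}
dispatch next → 43; now {50, 65, 78}
dispatch next → 50; now {65, 78}
dispatch next → 65; now {78}
dispatch next → 78; now {}
insert 63 → {63}
insert 59 → {59, 63}
insert 53 → {53, 59, 63}
insert 40 → {40, 53, 59, 63}
insert 41 → {40, 41, 53, 59, 63}
insert 79 → {40, 41, 53, 59, 63, 79}
insert 71 → {40, 41, 53, 59, 63, 71, 79}
insert 42 → {40, 41, 42, 53, 59, 63, 71, 79}
insert 44 → {40, 41, 42, 44, 53, 59, 63, 71, 79}
insert 72 → {40, 41, 42, 44, 53, 59, 63, 71, 72, 79}
insert 75 → {40, 41, 42, 44, 53, 59, 63, 71, 72, 75, 79}
dispatch next → 40; now {41, 42, 44, 53, 59, 63, 71, 72, 75, 79}
dispatch next → 41; now {42, 44, 53, 59, 63, 71, 72, 75, 79}
dispatch next → 42; now {44, 53, 59, 63, 71, 72, 75, 79}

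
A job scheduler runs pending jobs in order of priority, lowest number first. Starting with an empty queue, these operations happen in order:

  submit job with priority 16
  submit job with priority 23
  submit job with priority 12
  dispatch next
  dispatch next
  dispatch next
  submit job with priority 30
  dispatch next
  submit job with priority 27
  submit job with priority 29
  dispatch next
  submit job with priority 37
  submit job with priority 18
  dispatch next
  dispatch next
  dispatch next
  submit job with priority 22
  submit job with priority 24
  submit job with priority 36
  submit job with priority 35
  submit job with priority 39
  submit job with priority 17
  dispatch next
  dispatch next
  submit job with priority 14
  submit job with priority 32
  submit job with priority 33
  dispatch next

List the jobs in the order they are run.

insert 16 → {16}
insert 23 → {16, 23}
insert 12 → {12, 16, 23}
dispatch next → 12; now {16, 23}
dispatch next → 16; now {23}
dispatch next → 23; now {}
insert 30 → {30}
dispatch next → 30; now {}
insert 27 → {27}
insert 29 → {27, 29}
dispatch next → 27; now {29}
insert 37 → {29, 37}
insert 18 → {18, 29, 37}
dispatch next → 18; now {29, 37}
dispatch next → 29; now {37}
dispatch next → 37; now {}
insert 22 → {22}
insert 24 → {22, 24}
insert 36 → {22, 24, 36}
insert 35 → {22, 24, 35, 36}
insert 39 → {22, 24, 35, 36, 39}
insert 17 → {17, 22, 24, 35, 36, 39}
dispatch next → 17; now {22, 24, 35, 36, 39}
dispatch next → 22; now {24, 35, 36, 39}
insert 14 → {14, 24, 35, 36, 39}
insert 32 → {14, 24, 32, 35, 36, 39}
insert 33 → {14, 24, 32, 33, 35, 36, 39}
dispatch next → 14; now {24, 32, 33, 35, 36, 39}

12 → 16 → 23 → 30 → 27 → 18 → 29 → 37 → 17 → 22 → 14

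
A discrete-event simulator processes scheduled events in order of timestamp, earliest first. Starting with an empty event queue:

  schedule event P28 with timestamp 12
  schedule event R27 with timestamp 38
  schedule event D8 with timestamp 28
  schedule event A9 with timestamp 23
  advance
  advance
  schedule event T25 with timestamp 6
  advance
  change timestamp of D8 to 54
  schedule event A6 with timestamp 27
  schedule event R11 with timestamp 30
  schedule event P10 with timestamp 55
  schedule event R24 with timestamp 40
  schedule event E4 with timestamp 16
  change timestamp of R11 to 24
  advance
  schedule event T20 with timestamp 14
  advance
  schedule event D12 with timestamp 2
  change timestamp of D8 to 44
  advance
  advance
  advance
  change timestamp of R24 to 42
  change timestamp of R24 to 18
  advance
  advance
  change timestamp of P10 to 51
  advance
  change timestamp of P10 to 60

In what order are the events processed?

[P28, A9, T25, E4, T20, D12, R11, A6, R24, R27, D8]

add P28 (timestamp 12) → {P28:12}
add R27 (timestamp 38) → {P28:12, R27:38}
add D8 (timestamp 28) → {P28:12, D8:28, R27:38}
add A9 (timestamp 23) → {P28:12, A9:23, D8:28, R27:38}
advance → P28; now {A9:23, D8:28, R27:38}
advance → A9; now {D8:28, R27:38}
add T25 (timestamp 6) → {T25:6, D8:28, R27:38}
advance → T25; now {D8:28, R27:38}
update D8 to timestamp 54 → {R27:38, D8:54}
add A6 (timestamp 27) → {A6:27, R27:38, D8:54}
add R11 (timestamp 30) → {A6:27, R11:30, R27:38, D8:54}
add P10 (timestamp 55) → {A6:27, R11:30, R27:38, D8:54, P10:55}
add R24 (timestamp 40) → {A6:27, R11:30, R27:38, R24:40, D8:54, P10:55}
add E4 (timestamp 16) → {E4:16, A6:27, R11:30, R27:38, R24:40, D8:54, P10:55}
update R11 to timestamp 24 → {E4:16, R11:24, A6:27, R27:38, R24:40, D8:54, P10:55}
advance → E4; now {R11:24, A6:27, R27:38, R24:40, D8:54, P10:55}
add T20 (timestamp 14) → {T20:14, R11:24, A6:27, R27:38, R24:40, D8:54, P10:55}
advance → T20; now {R11:24, A6:27, R27:38, R24:40, D8:54, P10:55}
add D12 (timestamp 2) → {D12:2, R11:24, A6:27, R27:38, R24:40, D8:54, P10:55}
update D8 to timestamp 44 → {D12:2, R11:24, A6:27, R27:38, R24:40, D8:44, P10:55}
advance → D12; now {R11:24, A6:27, R27:38, R24:40, D8:44, P10:55}
advance → R11; now {A6:27, R27:38, R24:40, D8:44, P10:55}
advance → A6; now {R27:38, R24:40, D8:44, P10:55}
update R24 to timestamp 42 → {R27:38, R24:42, D8:44, P10:55}
update R24 to timestamp 18 → {R24:18, R27:38, D8:44, P10:55}
advance → R24; now {R27:38, D8:44, P10:55}
advance → R27; now {D8:44, P10:55}
update P10 to timestamp 51 → {D8:44, P10:51}
advance → D8; now {P10:51}
update P10 to timestamp 60 → {P10:60}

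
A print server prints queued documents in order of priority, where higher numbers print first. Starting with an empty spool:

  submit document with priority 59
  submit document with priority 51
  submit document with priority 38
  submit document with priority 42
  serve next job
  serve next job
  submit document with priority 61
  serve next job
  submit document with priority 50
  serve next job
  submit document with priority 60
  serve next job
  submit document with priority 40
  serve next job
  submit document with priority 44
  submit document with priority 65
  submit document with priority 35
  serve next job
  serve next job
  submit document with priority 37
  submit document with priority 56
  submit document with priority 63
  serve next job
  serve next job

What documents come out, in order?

insert 59 → {59}
insert 51 → {59, 51}
insert 38 → {59, 51, 38}
insert 42 → {59, 51, 42, 38}
serve next job → 59; now {51, 42, 38}
serve next job → 51; now {42, 38}
insert 61 → {61, 42, 38}
serve next job → 61; now {42, 38}
insert 50 → {50, 42, 38}
serve next job → 50; now {42, 38}
insert 60 → {60, 42, 38}
serve next job → 60; now {42, 38}
insert 40 → {42, 40, 38}
serve next job → 42; now {40, 38}
insert 44 → {44, 40, 38}
insert 65 → {65, 44, 40, 38}
insert 35 → {65, 44, 40, 38, 35}
serve next job → 65; now {44, 40, 38, 35}
serve next job → 44; now {40, 38, 35}
insert 37 → {40, 38, 37, 35}
insert 56 → {56, 40, 38, 37, 35}
insert 63 → {63, 56, 40, 38, 37, 35}
serve next job → 63; now {56, 40, 38, 37, 35}
serve next job → 56; now {40, 38, 37, 35}

59, 51, 61, 50, 60, 42, 65, 44, 63, 56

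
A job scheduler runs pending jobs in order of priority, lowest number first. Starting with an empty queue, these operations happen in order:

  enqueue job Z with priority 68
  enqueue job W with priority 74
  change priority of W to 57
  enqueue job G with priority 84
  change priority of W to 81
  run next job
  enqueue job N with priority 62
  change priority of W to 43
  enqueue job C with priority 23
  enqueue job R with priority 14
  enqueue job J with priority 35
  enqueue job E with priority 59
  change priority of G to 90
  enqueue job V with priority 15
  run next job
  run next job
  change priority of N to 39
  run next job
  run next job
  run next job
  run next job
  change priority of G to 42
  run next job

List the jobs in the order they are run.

Z, R, V, C, J, N, W, G

add Z (priority 68) → {Z:68}
add W (priority 74) → {Z:68, W:74}
update W to priority 57 → {W:57, Z:68}
add G (priority 84) → {W:57, Z:68, G:84}
update W to priority 81 → {Z:68, W:81, G:84}
run next job → Z; now {W:81, G:84}
add N (priority 62) → {N:62, W:81, G:84}
update W to priority 43 → {W:43, N:62, G:84}
add C (priority 23) → {C:23, W:43, N:62, G:84}
add R (priority 14) → {R:14, C:23, W:43, N:62, G:84}
add J (priority 35) → {R:14, C:23, J:35, W:43, N:62, G:84}
add E (priority 59) → {R:14, C:23, J:35, W:43, E:59, N:62, G:84}
update G to priority 90 → {R:14, C:23, J:35, W:43, E:59, N:62, G:90}
add V (priority 15) → {R:14, V:15, C:23, J:35, W:43, E:59, N:62, G:90}
run next job → R; now {V:15, C:23, J:35, W:43, E:59, N:62, G:90}
run next job → V; now {C:23, J:35, W:43, E:59, N:62, G:90}
update N to priority 39 → {C:23, J:35, N:39, W:43, E:59, G:90}
run next job → C; now {J:35, N:39, W:43, E:59, G:90}
run next job → J; now {N:39, W:43, E:59, G:90}
run next job → N; now {W:43, E:59, G:90}
run next job → W; now {E:59, G:90}
update G to priority 42 → {G:42, E:59}
run next job → G; now {E:59}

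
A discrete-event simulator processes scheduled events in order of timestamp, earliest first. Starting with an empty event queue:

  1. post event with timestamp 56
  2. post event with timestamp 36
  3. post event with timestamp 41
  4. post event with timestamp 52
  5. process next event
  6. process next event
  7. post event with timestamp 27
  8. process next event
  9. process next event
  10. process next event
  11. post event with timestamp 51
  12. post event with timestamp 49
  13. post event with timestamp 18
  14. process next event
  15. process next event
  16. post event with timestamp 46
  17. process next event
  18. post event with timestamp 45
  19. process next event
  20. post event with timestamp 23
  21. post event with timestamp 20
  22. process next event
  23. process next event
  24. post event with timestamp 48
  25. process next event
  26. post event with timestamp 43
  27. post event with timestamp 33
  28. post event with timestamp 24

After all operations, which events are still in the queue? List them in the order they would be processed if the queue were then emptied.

24 → 33 → 43 → 51

insert 56 → {56}
insert 36 → {36, 56}
insert 41 → {36, 41, 56}
insert 52 → {36, 41, 52, 56}
process next event → 36; now {41, 52, 56}
process next event → 41; now {52, 56}
insert 27 → {27, 52, 56}
process next event → 27; now {52, 56}
process next event → 52; now {56}
process next event → 56; now {}
insert 51 → {51}
insert 49 → {49, 51}
insert 18 → {18, 49, 51}
process next event → 18; now {49, 51}
process next event → 49; now {51}
insert 46 → {46, 51}
process next event → 46; now {51}
insert 45 → {45, 51}
process next event → 45; now {51}
insert 23 → {23, 51}
insert 20 → {20, 23, 51}
process next event → 20; now {23, 51}
process next event → 23; now {51}
insert 48 → {48, 51}
process next event → 48; now {51}
insert 43 → {43, 51}
insert 33 → {33, 43, 51}
insert 24 → {24, 33, 43, 51}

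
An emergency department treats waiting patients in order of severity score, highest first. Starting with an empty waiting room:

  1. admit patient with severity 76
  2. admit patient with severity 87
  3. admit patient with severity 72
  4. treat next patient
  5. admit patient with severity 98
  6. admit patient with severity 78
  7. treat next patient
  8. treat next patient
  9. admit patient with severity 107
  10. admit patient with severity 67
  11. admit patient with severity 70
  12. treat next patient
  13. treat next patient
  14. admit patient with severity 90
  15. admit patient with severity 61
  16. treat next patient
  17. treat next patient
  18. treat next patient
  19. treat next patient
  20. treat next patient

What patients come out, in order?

[87, 98, 78, 107, 76, 90, 72, 70, 67, 61]

insert 76 → {76}
insert 87 → {87, 76}
insert 72 → {87, 76, 72}
treat next patient → 87; now {76, 72}
insert 98 → {98, 76, 72}
insert 78 → {98, 78, 76, 72}
treat next patient → 98; now {78, 76, 72}
treat next patient → 78; now {76, 72}
insert 107 → {107, 76, 72}
insert 67 → {107, 76, 72, 67}
insert 70 → {107, 76, 72, 70, 67}
treat next patient → 107; now {76, 72, 70, 67}
treat next patient → 76; now {72, 70, 67}
insert 90 → {90, 72, 70, 67}
insert 61 → {90, 72, 70, 67, 61}
treat next patient → 90; now {72, 70, 67, 61}
treat next patient → 72; now {70, 67, 61}
treat next patient → 70; now {67, 61}
treat next patient → 67; now {61}
treat next patient → 61; now {}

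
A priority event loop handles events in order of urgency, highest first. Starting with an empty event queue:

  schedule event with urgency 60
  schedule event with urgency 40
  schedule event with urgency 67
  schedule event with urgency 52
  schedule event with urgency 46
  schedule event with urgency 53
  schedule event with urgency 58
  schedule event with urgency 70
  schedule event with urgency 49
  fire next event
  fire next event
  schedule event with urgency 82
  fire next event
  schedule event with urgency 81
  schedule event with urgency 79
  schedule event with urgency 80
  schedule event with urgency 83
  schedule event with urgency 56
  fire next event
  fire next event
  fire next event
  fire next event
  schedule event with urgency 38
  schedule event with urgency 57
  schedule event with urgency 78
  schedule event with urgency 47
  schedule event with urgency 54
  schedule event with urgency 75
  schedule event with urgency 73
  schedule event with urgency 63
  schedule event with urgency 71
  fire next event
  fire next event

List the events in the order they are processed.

insert 60 → {60}
insert 40 → {60, 40}
insert 67 → {67, 60, 40}
insert 52 → {67, 60, 52, 40}
insert 46 → {67, 60, 52, 46, 40}
insert 53 → {67, 60, 53, 52, 46, 40}
insert 58 → {67, 60, 58, 53, 52, 46, 40}
insert 70 → {70, 67, 60, 58, 53, 52, 46, 40}
insert 49 → {70, 67, 60, 58, 53, 52, 49, 46, 40}
fire next event → 70; now {67, 60, 58, 53, 52, 49, 46, 40}
fire next event → 67; now {60, 58, 53, 52, 49, 46, 40}
insert 82 → {82, 60, 58, 53, 52, 49, 46, 40}
fire next event → 82; now {60, 58, 53, 52, 49, 46, 40}
insert 81 → {81, 60, 58, 53, 52, 49, 46, 40}
insert 79 → {81, 79, 60, 58, 53, 52, 49, 46, 40}
insert 80 → {81, 80, 79, 60, 58, 53, 52, 49, 46, 40}
insert 83 → {83, 81, 80, 79, 60, 58, 53, 52, 49, 46, 40}
insert 56 → {83, 81, 80, 79, 60, 58, 56, 53, 52, 49, 46, 40}
fire next event → 83; now {81, 80, 79, 60, 58, 56, 53, 52, 49, 46, 40}
fire next event → 81; now {80, 79, 60, 58, 56, 53, 52, 49, 46, 40}
fire next event → 80; now {79, 60, 58, 56, 53, 52, 49, 46, 40}
fire next event → 79; now {60, 58, 56, 53, 52, 49, 46, 40}
insert 38 → {60, 58, 56, 53, 52, 49, 46, 40, 38}
insert 57 → {60, 58, 57, 56, 53, 52, 49, 46, 40, 38}
insert 78 → {78, 60, 58, 57, 56, 53, 52, 49, 46, 40, 38}
insert 47 → {78, 60, 58, 57, 56, 53, 52, 49, 47, 46, 40, 38}
insert 54 → {78, 60, 58, 57, 56, 54, 53, 52, 49, 47, 46, 40, 38}
insert 75 → {78, 75, 60, 58, 57, 56, 54, 53, 52, 49, 47, 46, 40, 38}
insert 73 → {78, 75, 73, 60, 58, 57, 56, 54, 53, 52, 49, 47, 46, 40, 38}
insert 63 → {78, 75, 73, 63, 60, 58, 57, 56, 54, 53, 52, 49, 47, 46, 40, 38}
insert 71 → {78, 75, 73, 71, 63, 60, 58, 57, 56, 54, 53, 52, 49, 47, 46, 40, 38}
fire next event → 78; now {75, 73, 71, 63, 60, 58, 57, 56, 54, 53, 52, 49, 47, 46, 40, 38}
fire next event → 75; now {73, 71, 63, 60, 58, 57, 56, 54, 53, 52, 49, 47, 46, 40, 38}

70, 67, 82, 83, 81, 80, 79, 78, 75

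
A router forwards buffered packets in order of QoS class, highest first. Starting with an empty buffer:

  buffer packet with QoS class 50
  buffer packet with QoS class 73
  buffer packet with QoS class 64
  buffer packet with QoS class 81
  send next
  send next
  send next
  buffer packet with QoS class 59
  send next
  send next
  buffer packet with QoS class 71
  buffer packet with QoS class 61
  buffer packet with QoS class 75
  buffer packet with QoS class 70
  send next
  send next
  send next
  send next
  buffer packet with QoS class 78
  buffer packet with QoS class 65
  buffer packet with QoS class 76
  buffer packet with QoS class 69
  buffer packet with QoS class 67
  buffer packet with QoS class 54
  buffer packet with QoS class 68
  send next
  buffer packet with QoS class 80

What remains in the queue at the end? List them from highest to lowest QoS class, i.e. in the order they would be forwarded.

insert 50 → {50}
insert 73 → {73, 50}
insert 64 → {73, 64, 50}
insert 81 → {81, 73, 64, 50}
send next → 81; now {73, 64, 50}
send next → 73; now {64, 50}
send next → 64; now {50}
insert 59 → {59, 50}
send next → 59; now {50}
send next → 50; now {}
insert 71 → {71}
insert 61 → {71, 61}
insert 75 → {75, 71, 61}
insert 70 → {75, 71, 70, 61}
send next → 75; now {71, 70, 61}
send next → 71; now {70, 61}
send next → 70; now {61}
send next → 61; now {}
insert 78 → {78}
insert 65 → {78, 65}
insert 76 → {78, 76, 65}
insert 69 → {78, 76, 69, 65}
insert 67 → {78, 76, 69, 67, 65}
insert 54 → {78, 76, 69, 67, 65, 54}
insert 68 → {78, 76, 69, 68, 67, 65, 54}
send next → 78; now {76, 69, 68, 67, 65, 54}
insert 80 → {80, 76, 69, 68, 67, 65, 54}

80 → 76 → 69 → 68 → 67 → 65 → 54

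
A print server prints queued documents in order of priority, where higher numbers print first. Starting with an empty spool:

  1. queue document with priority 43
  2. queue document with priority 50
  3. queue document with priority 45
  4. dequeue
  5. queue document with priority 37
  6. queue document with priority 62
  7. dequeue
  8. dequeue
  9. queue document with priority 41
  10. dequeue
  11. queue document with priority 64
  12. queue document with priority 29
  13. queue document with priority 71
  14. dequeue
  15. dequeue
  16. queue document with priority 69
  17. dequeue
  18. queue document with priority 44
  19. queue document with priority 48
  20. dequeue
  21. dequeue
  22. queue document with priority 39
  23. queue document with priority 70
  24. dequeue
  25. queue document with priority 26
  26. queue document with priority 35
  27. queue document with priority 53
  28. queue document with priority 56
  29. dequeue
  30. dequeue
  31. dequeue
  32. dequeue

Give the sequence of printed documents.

50 → 62 → 45 → 43 → 71 → 64 → 69 → 48 → 44 → 70 → 56 → 53 → 41 → 39

insert 43 → {43}
insert 50 → {50, 43}
insert 45 → {50, 45, 43}
dequeue → 50; now {45, 43}
insert 37 → {45, 43, 37}
insert 62 → {62, 45, 43, 37}
dequeue → 62; now {45, 43, 37}
dequeue → 45; now {43, 37}
insert 41 → {43, 41, 37}
dequeue → 43; now {41, 37}
insert 64 → {64, 41, 37}
insert 29 → {64, 41, 37, 29}
insert 71 → {71, 64, 41, 37, 29}
dequeue → 71; now {64, 41, 37, 29}
dequeue → 64; now {41, 37, 29}
insert 69 → {69, 41, 37, 29}
dequeue → 69; now {41, 37, 29}
insert 44 → {44, 41, 37, 29}
insert 48 → {48, 44, 41, 37, 29}
dequeue → 48; now {44, 41, 37, 29}
dequeue → 44; now {41, 37, 29}
insert 39 → {41, 39, 37, 29}
insert 70 → {70, 41, 39, 37, 29}
dequeue → 70; now {41, 39, 37, 29}
insert 26 → {41, 39, 37, 29, 26}
insert 35 → {41, 39, 37, 35, 29, 26}
insert 53 → {53, 41, 39, 37, 35, 29, 26}
insert 56 → {56, 53, 41, 39, 37, 35, 29, 26}
dequeue → 56; now {53, 41, 39, 37, 35, 29, 26}
dequeue → 53; now {41, 39, 37, 35, 29, 26}
dequeue → 41; now {39, 37, 35, 29, 26}
dequeue → 39; now {37, 35, 29, 26}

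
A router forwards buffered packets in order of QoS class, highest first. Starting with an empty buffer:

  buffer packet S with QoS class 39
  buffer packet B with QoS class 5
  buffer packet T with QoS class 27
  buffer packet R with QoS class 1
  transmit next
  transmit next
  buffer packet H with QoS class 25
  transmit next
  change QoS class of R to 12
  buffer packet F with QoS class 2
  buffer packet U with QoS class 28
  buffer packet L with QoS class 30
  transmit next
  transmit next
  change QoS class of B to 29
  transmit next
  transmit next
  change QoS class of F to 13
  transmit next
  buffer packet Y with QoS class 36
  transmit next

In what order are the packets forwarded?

add S (QoS class 39) → {S:39}
add B (QoS class 5) → {S:39, B:5}
add T (QoS class 27) → {S:39, T:27, B:5}
add R (QoS class 1) → {S:39, T:27, B:5, R:1}
transmit next → S; now {T:27, B:5, R:1}
transmit next → T; now {B:5, R:1}
add H (QoS class 25) → {H:25, B:5, R:1}
transmit next → H; now {B:5, R:1}
update R to QoS class 12 → {R:12, B:5}
add F (QoS class 2) → {R:12, B:5, F:2}
add U (QoS class 28) → {U:28, R:12, B:5, F:2}
add L (QoS class 30) → {L:30, U:28, R:12, B:5, F:2}
transmit next → L; now {U:28, R:12, B:5, F:2}
transmit next → U; now {R:12, B:5, F:2}
update B to QoS class 29 → {B:29, R:12, F:2}
transmit next → B; now {R:12, F:2}
transmit next → R; now {F:2}
update F to QoS class 13 → {F:13}
transmit next → F; now {}
add Y (QoS class 36) → {Y:36}
transmit next → Y; now {}

S, T, H, L, U, B, R, F, Y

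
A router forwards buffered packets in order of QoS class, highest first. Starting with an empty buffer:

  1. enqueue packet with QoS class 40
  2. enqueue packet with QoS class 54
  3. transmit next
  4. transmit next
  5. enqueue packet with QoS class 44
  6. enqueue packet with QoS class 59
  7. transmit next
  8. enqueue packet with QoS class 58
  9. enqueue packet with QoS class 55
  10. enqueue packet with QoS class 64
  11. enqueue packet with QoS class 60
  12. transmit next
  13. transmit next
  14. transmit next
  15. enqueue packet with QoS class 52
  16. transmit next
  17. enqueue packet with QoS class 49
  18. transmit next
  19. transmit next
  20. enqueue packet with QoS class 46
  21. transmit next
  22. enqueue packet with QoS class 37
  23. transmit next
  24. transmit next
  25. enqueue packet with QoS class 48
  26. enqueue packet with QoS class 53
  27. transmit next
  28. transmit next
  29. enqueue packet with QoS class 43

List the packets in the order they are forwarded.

[54, 40, 59, 64, 60, 58, 55, 52, 49, 46, 44, 37, 53, 48]

insert 40 → {40}
insert 54 → {54, 40}
transmit next → 54; now {40}
transmit next → 40; now {}
insert 44 → {44}
insert 59 → {59, 44}
transmit next → 59; now {44}
insert 58 → {58, 44}
insert 55 → {58, 55, 44}
insert 64 → {64, 58, 55, 44}
insert 60 → {64, 60, 58, 55, 44}
transmit next → 64; now {60, 58, 55, 44}
transmit next → 60; now {58, 55, 44}
transmit next → 58; now {55, 44}
insert 52 → {55, 52, 44}
transmit next → 55; now {52, 44}
insert 49 → {52, 49, 44}
transmit next → 52; now {49, 44}
transmit next → 49; now {44}
insert 46 → {46, 44}
transmit next → 46; now {44}
insert 37 → {44, 37}
transmit next → 44; now {37}
transmit next → 37; now {}
insert 48 → {48}
insert 53 → {53, 48}
transmit next → 53; now {48}
transmit next → 48; now {}
insert 43 → {43}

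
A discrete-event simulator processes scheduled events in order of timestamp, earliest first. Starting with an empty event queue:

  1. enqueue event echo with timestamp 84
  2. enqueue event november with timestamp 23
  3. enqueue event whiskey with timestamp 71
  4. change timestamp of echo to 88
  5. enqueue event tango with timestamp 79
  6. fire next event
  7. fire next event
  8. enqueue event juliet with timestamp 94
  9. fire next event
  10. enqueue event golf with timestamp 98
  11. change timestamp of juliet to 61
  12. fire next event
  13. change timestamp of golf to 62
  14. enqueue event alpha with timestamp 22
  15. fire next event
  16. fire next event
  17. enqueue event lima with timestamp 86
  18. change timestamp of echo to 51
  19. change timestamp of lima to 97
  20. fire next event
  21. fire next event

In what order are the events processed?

add echo (timestamp 84) → {echo:84}
add november (timestamp 23) → {november:23, echo:84}
add whiskey (timestamp 71) → {november:23, whiskey:71, echo:84}
update echo to timestamp 88 → {november:23, whiskey:71, echo:88}
add tango (timestamp 79) → {november:23, whiskey:71, tango:79, echo:88}
fire next event → november; now {whiskey:71, tango:79, echo:88}
fire next event → whiskey; now {tango:79, echo:88}
add juliet (timestamp 94) → {tango:79, echo:88, juliet:94}
fire next event → tango; now {echo:88, juliet:94}
add golf (timestamp 98) → {echo:88, juliet:94, golf:98}
update juliet to timestamp 61 → {juliet:61, echo:88, golf:98}
fire next event → juliet; now {echo:88, golf:98}
update golf to timestamp 62 → {golf:62, echo:88}
add alpha (timestamp 22) → {alpha:22, golf:62, echo:88}
fire next event → alpha; now {golf:62, echo:88}
fire next event → golf; now {echo:88}
add lima (timestamp 86) → {lima:86, echo:88}
update echo to timestamp 51 → {echo:51, lima:86}
update lima to timestamp 97 → {echo:51, lima:97}
fire next event → echo; now {lima:97}
fire next event → lima; now {}

[november, whiskey, tango, juliet, alpha, golf, echo, lima]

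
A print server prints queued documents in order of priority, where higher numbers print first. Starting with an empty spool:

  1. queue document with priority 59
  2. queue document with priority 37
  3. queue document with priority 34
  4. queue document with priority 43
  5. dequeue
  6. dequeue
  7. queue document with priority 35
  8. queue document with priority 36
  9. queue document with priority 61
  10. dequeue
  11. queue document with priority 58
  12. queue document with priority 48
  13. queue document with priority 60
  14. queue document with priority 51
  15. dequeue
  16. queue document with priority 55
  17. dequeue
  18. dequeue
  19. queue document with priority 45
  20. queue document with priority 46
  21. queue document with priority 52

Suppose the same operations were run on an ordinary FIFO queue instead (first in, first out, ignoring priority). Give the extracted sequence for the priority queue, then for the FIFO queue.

priority queue: [59, 43, 61, 60, 58, 55]; FIFO queue: 59 → 37 → 34 → 43 → 35 → 36

insert 59 → {59}
insert 37 → {59, 37}
insert 34 → {59, 37, 34}
insert 43 → {59, 43, 37, 34}
dequeue → 59; now {43, 37, 34}
dequeue → 43; now {37, 34}
insert 35 → {37, 35, 34}
insert 36 → {37, 36, 35, 34}
insert 61 → {61, 37, 36, 35, 34}
dequeue → 61; now {37, 36, 35, 34}
insert 58 → {58, 37, 36, 35, 34}
insert 48 → {58, 48, 37, 36, 35, 34}
insert 60 → {60, 58, 48, 37, 36, 35, 34}
insert 51 → {60, 58, 51, 48, 37, 36, 35, 34}
dequeue → 60; now {58, 51, 48, 37, 36, 35, 34}
insert 55 → {58, 55, 51, 48, 37, 36, 35, 34}
dequeue → 58; now {55, 51, 48, 37, 36, 35, 34}
dequeue → 55; now {51, 48, 37, 36, 35, 34}
insert 45 → {51, 48, 45, 37, 36, 35, 34}
insert 46 → {51, 48, 46, 45, 37, 36, 35, 34}
insert 52 → {52, 51, 48, 46, 45, 37, 36, 35, 34}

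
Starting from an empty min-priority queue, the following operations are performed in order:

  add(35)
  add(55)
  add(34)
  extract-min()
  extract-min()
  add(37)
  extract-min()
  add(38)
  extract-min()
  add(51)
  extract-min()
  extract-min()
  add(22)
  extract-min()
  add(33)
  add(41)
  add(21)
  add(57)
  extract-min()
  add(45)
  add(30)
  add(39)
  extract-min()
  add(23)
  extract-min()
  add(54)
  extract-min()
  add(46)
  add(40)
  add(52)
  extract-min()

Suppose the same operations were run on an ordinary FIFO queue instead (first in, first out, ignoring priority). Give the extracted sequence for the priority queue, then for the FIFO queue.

priority queue: 34, 35, 37, 38, 51, 55, 22, 21, 30, 23, 33, 39; FIFO queue: [35, 55, 34, 37, 38, 51, 22, 33, 41, 21, 57, 45]

insert 35 → {35}
insert 55 → {35, 55}
insert 34 → {34, 35, 55}
extract-min → 34; now {35, 55}
extract-min → 35; now {55}
insert 37 → {37, 55}
extract-min → 37; now {55}
insert 38 → {38, 55}
extract-min → 38; now {55}
insert 51 → {51, 55}
extract-min → 51; now {55}
extract-min → 55; now {}
insert 22 → {22}
extract-min → 22; now {}
insert 33 → {33}
insert 41 → {33, 41}
insert 21 → {21, 33, 41}
insert 57 → {21, 33, 41, 57}
extract-min → 21; now {33, 41, 57}
insert 45 → {33, 41, 45, 57}
insert 30 → {30, 33, 41, 45, 57}
insert 39 → {30, 33, 39, 41, 45, 57}
extract-min → 30; now {33, 39, 41, 45, 57}
insert 23 → {23, 33, 39, 41, 45, 57}
extract-min → 23; now {33, 39, 41, 45, 57}
insert 54 → {33, 39, 41, 45, 54, 57}
extract-min → 33; now {39, 41, 45, 54, 57}
insert 46 → {39, 41, 45, 46, 54, 57}
insert 40 → {39, 40, 41, 45, 46, 54, 57}
insert 52 → {39, 40, 41, 45, 46, 52, 54, 57}
extract-min → 39; now {40, 41, 45, 46, 52, 54, 57}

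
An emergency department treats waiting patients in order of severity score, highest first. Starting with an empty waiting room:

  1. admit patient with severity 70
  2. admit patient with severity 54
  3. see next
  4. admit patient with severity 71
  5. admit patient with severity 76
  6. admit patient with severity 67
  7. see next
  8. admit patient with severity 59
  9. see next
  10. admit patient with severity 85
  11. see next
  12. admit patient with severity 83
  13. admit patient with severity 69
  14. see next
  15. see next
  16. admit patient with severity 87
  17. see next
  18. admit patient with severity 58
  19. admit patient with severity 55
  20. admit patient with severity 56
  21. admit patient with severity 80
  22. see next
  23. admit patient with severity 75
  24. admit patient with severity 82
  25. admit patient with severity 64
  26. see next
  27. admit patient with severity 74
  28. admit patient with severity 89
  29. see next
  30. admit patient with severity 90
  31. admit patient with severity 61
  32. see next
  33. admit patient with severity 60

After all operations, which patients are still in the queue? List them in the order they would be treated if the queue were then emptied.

insert 70 → {70}
insert 54 → {70, 54}
see next → 70; now {54}
insert 71 → {71, 54}
insert 76 → {76, 71, 54}
insert 67 → {76, 71, 67, 54}
see next → 76; now {71, 67, 54}
insert 59 → {71, 67, 59, 54}
see next → 71; now {67, 59, 54}
insert 85 → {85, 67, 59, 54}
see next → 85; now {67, 59, 54}
insert 83 → {83, 67, 59, 54}
insert 69 → {83, 69, 67, 59, 54}
see next → 83; now {69, 67, 59, 54}
see next → 69; now {67, 59, 54}
insert 87 → {87, 67, 59, 54}
see next → 87; now {67, 59, 54}
insert 58 → {67, 59, 58, 54}
insert 55 → {67, 59, 58, 55, 54}
insert 56 → {67, 59, 58, 56, 55, 54}
insert 80 → {80, 67, 59, 58, 56, 55, 54}
see next → 80; now {67, 59, 58, 56, 55, 54}
insert 75 → {75, 67, 59, 58, 56, 55, 54}
insert 82 → {82, 75, 67, 59, 58, 56, 55, 54}
insert 64 → {82, 75, 67, 64, 59, 58, 56, 55, 54}
see next → 82; now {75, 67, 64, 59, 58, 56, 55, 54}
insert 74 → {75, 74, 67, 64, 59, 58, 56, 55, 54}
insert 89 → {89, 75, 74, 67, 64, 59, 58, 56, 55, 54}
see next → 89; now {75, 74, 67, 64, 59, 58, 56, 55, 54}
insert 90 → {90, 75, 74, 67, 64, 59, 58, 56, 55, 54}
insert 61 → {90, 75, 74, 67, 64, 61, 59, 58, 56, 55, 54}
see next → 90; now {75, 74, 67, 64, 61, 59, 58, 56, 55, 54}
insert 60 → {75, 74, 67, 64, 61, 60, 59, 58, 56, 55, 54}

75 → 74 → 67 → 64 → 61 → 60 → 59 → 58 → 56 → 55 → 54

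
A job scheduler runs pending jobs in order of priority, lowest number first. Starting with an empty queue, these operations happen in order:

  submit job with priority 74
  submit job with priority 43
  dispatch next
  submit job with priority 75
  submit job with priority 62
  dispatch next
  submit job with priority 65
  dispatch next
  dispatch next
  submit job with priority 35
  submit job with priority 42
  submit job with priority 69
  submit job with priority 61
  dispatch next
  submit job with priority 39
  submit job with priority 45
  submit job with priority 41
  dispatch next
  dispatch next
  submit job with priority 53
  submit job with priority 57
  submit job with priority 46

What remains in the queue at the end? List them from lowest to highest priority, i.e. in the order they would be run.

insert 74 → {74}
insert 43 → {43, 74}
dispatch next → 43; now {74}
insert 75 → {74, 75}
insert 62 → {62, 74, 75}
dispatch next → 62; now {74, 75}
insert 65 → {65, 74, 75}
dispatch next → 65; now {74, 75}
dispatch next → 74; now {75}
insert 35 → {35, 75}
insert 42 → {35, 42, 75}
insert 69 → {35, 42, 69, 75}
insert 61 → {35, 42, 61, 69, 75}
dispatch next → 35; now {42, 61, 69, 75}
insert 39 → {39, 42, 61, 69, 75}
insert 45 → {39, 42, 45, 61, 69, 75}
insert 41 → {39, 41, 42, 45, 61, 69, 75}
dispatch next → 39; now {41, 42, 45, 61, 69, 75}
dispatch next → 41; now {42, 45, 61, 69, 75}
insert 53 → {42, 45, 53, 61, 69, 75}
insert 57 → {42, 45, 53, 57, 61, 69, 75}
insert 46 → {42, 45, 46, 53, 57, 61, 69, 75}

42 → 45 → 46 → 53 → 57 → 61 → 69 → 75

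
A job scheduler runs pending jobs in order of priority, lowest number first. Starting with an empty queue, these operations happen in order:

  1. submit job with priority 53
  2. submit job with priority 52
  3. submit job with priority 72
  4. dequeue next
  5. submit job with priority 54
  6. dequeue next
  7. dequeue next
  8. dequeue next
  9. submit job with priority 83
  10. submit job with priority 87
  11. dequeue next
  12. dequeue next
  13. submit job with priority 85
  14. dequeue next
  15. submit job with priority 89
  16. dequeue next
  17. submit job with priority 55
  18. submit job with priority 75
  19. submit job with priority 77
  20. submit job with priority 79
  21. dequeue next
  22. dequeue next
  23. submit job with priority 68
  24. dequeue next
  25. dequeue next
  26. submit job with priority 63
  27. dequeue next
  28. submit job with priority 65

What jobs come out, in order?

52, 53, 54, 72, 83, 87, 85, 89, 55, 75, 68, 77, 63

insert 53 → {53}
insert 52 → {52, 53}
insert 72 → {52, 53, 72}
dequeue next → 52; now {53, 72}
insert 54 → {53, 54, 72}
dequeue next → 53; now {54, 72}
dequeue next → 54; now {72}
dequeue next → 72; now {}
insert 83 → {83}
insert 87 → {83, 87}
dequeue next → 83; now {87}
dequeue next → 87; now {}
insert 85 → {85}
dequeue next → 85; now {}
insert 89 → {89}
dequeue next → 89; now {}
insert 55 → {55}
insert 75 → {55, 75}
insert 77 → {55, 75, 77}
insert 79 → {55, 75, 77, 79}
dequeue next → 55; now {75, 77, 79}
dequeue next → 75; now {77, 79}
insert 68 → {68, 77, 79}
dequeue next → 68; now {77, 79}
dequeue next → 77; now {79}
insert 63 → {63, 79}
dequeue next → 63; now {79}
insert 65 → {65, 79}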